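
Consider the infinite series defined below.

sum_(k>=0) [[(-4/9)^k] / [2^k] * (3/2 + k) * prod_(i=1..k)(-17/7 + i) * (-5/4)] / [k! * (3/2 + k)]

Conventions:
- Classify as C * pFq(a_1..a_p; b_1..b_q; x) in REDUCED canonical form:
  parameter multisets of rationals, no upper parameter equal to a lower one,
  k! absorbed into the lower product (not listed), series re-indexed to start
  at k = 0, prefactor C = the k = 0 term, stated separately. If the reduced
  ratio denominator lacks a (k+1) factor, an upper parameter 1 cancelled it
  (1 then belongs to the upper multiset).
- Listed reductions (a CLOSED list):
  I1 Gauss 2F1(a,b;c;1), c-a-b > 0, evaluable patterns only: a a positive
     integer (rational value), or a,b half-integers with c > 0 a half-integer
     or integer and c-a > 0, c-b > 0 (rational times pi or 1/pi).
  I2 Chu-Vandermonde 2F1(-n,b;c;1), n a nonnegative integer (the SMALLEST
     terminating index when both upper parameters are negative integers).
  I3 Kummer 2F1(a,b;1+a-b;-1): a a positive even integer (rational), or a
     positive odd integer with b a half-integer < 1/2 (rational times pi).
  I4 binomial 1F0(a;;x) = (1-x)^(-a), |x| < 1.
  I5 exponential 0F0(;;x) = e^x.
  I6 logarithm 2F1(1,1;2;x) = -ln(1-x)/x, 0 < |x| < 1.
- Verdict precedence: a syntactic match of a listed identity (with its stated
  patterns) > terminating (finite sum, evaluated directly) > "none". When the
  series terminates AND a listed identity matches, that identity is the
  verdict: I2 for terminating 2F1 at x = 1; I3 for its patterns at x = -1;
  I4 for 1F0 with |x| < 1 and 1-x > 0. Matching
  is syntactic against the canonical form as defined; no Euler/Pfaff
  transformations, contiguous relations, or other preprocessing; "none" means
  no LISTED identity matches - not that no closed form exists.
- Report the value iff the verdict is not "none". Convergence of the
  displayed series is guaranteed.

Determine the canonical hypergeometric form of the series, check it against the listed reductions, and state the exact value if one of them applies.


Prefactor -5/4, argument -2/9: 1F0 with upper {-10/7} over lower {-}. Verdict: the binomial series (I4) applies (the 1F0 binomial series: exponent 10/7, x = -2/9). Sum: (-5/4) * (11/9)^(10/7).

First insight: x = (-2/9) and k + 3/2 divides numerator and denominator alike; prefactor -5/4 after cancelling.
Step ratio: r(k) = (-2/9) * (k-10/7) / [(k+1)] - poly over poly, x = (-2/9) from leading terms; C = -5/4 at k = 0.


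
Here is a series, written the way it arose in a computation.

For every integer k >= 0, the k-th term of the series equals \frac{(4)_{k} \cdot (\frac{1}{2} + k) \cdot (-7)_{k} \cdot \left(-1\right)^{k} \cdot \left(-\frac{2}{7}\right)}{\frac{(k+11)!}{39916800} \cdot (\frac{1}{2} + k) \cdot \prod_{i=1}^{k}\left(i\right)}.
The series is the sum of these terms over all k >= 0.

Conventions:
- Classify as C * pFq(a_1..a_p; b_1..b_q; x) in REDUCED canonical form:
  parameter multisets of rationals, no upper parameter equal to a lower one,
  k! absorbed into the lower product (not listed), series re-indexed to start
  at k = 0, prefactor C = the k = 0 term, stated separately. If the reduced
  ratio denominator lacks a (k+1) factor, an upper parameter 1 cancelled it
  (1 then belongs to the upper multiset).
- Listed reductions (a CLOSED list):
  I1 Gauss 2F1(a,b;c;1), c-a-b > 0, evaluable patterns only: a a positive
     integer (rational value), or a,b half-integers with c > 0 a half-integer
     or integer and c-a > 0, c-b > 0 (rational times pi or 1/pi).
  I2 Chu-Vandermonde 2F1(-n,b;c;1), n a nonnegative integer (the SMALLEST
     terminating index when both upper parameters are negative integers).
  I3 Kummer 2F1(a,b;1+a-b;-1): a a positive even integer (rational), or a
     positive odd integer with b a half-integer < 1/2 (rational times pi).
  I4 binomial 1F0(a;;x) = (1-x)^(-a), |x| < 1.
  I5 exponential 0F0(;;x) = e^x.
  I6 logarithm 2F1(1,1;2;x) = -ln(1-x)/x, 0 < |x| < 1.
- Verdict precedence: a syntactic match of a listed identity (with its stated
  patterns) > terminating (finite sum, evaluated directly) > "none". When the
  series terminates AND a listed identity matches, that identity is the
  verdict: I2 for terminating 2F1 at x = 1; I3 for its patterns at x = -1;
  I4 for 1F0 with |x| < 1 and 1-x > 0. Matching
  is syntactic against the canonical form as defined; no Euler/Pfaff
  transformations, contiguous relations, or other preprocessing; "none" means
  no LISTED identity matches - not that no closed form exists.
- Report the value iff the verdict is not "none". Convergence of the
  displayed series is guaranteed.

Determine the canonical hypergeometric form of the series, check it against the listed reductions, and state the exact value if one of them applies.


With C = -\frac{2}{7}: the canonical form is 2F1(-7, 4; 12; -1). Verdict at x = -1: the Kummer evaluation I3 matches (x = -1; c = 12 equals 1+a-b for upper {-7, 4}: listed pattern). Hence: -\frac{55}{21}.

Key step: t_0 = -\frac{2}{7} here, and the product of the first k integers (C = -2/7, x = -1) is k!.
Consecutive-term ratio: r(k) = -1 * (k-7) (k+4) / [(k+12) (k+1)] - poly over poly, x = -1 from leading terms; C = -\frac{2}{7} at k = 0.


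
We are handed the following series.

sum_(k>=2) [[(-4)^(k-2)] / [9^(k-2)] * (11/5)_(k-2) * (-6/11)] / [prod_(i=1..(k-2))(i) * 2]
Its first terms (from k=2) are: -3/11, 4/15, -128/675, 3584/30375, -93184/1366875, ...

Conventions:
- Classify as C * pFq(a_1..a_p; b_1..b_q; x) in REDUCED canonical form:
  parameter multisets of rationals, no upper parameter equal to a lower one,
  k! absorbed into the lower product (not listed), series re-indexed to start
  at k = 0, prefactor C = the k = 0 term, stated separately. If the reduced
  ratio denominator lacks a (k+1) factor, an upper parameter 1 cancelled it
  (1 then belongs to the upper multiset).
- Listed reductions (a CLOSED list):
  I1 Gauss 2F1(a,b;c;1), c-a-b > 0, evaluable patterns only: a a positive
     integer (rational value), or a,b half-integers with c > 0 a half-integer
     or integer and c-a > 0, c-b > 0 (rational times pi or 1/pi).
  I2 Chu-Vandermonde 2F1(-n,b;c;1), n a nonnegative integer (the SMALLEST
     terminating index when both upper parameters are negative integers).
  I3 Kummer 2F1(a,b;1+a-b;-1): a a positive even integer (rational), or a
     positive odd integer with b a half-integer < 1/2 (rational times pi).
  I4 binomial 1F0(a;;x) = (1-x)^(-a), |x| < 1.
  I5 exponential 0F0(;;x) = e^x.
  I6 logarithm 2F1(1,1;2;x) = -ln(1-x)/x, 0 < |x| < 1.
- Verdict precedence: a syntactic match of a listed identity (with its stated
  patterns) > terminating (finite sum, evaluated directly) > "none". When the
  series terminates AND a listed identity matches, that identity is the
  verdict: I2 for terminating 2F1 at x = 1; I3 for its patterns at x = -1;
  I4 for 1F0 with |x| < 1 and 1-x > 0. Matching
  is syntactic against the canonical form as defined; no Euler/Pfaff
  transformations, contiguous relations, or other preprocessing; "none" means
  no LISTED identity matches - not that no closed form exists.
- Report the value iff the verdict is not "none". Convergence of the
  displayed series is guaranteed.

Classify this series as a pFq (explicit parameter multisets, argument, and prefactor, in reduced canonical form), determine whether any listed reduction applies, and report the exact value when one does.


Prefactor -3/11, argument -4/9: 1F0 with upper {11/5} over lower {-}. Verdict at x = -4/9: binomial (I4) matches (the 1F0 binomial series: exponent -11/5, x = -4/9). Its exact value is (-3/11) * (13/9)^(-11/5).

The tell: t_0 being -3/11, the constant factors (prefactor -3/11) combine into one prefactor.
Ratio: r(k) = (-4/9) * (k+11/5) / [(k+1)] - poly over poly, x = (-4/9) from leading terms; C = -3/11 at k = 0.


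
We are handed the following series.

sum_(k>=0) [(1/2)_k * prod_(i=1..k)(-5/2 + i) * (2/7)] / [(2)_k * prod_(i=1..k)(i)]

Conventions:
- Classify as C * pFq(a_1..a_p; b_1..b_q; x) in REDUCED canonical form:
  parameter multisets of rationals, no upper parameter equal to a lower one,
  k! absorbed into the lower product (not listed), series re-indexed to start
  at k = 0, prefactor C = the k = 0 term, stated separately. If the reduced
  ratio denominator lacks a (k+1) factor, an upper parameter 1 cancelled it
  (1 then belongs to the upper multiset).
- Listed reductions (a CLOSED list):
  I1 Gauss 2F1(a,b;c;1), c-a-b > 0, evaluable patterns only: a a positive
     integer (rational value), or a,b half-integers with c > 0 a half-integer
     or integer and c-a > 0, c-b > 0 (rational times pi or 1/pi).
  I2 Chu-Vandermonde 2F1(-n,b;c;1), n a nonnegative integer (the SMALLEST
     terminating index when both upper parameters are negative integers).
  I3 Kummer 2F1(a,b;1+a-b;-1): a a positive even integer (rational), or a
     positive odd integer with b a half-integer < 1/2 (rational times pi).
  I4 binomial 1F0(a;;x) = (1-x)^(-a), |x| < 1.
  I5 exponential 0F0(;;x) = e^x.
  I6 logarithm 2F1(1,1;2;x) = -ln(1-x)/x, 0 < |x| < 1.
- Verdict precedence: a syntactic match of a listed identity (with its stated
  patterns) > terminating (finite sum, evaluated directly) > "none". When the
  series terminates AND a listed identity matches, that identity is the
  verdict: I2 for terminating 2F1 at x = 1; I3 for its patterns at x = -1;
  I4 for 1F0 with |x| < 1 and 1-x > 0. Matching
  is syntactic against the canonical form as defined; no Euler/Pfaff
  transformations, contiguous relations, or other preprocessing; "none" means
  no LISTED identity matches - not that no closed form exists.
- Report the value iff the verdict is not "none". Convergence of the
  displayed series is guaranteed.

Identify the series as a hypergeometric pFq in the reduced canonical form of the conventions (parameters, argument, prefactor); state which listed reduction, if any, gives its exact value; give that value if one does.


Reduced: x = 1, 2F1, upper = {-3/2, 1/2}, lower = {2}, C = 2/7. Verdict: Gauss (I1, half-integer pattern) applies (x = 1; upper {-3/2, 1/2} half-integers, c = 2 in the evaluable pattern). Sum: (64/105) / pi.

The tell: x = 1 and the running product (C = 2/7, x = 1) telescopes to a rising factorial.
Consecutive-term ratio: r(k) = 1 * (k-3/2) (k+1/2) / [(k+2) (k+1)] - rational in k. x = 1; t_0 = 2/7; negate the roots.


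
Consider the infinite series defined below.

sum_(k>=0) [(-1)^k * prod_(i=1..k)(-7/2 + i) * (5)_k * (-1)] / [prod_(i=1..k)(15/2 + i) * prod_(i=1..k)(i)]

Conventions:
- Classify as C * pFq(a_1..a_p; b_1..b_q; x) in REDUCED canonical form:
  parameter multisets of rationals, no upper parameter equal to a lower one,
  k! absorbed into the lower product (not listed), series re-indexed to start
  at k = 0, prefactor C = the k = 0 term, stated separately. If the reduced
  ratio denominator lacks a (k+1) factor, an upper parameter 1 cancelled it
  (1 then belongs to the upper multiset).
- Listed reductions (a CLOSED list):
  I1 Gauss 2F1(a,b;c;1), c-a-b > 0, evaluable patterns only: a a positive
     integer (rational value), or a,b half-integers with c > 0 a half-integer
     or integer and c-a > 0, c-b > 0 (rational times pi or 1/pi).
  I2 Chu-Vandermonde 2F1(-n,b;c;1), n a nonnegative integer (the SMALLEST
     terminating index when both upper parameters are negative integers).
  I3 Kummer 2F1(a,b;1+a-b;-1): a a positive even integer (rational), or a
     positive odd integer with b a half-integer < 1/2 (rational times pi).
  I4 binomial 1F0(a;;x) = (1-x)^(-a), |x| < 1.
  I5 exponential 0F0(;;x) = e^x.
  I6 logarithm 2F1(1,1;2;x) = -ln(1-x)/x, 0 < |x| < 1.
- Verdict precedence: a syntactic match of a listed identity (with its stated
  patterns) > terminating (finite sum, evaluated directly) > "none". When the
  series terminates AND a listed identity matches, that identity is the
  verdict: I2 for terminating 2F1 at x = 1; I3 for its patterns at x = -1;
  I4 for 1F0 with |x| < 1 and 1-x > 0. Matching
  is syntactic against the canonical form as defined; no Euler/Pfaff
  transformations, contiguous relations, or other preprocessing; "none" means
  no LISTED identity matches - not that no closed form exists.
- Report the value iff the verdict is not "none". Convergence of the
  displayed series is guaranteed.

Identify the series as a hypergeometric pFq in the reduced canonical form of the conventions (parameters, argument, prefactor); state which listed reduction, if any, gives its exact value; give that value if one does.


Prefactor -1, argument -1: 2F1 with upper {-5/2, 5} over lower {17/2}. Verdict: Kummer (I3) matches (x = -1; c = 17/2 equals 1+a-b for upper {-5/2, 5}: listed pattern). Sum: (-135135/131072) * pi.

Structural cue: t_0 being -1, the running product (C = -1, x = -1) telescopes to a rising factorial.
Term ratio: r(k) = (-1) * (k-5/2) (k+5) / [(k+17/2) (k+1)] - rational; roots negated = parameters, x = (-1), C = -1.


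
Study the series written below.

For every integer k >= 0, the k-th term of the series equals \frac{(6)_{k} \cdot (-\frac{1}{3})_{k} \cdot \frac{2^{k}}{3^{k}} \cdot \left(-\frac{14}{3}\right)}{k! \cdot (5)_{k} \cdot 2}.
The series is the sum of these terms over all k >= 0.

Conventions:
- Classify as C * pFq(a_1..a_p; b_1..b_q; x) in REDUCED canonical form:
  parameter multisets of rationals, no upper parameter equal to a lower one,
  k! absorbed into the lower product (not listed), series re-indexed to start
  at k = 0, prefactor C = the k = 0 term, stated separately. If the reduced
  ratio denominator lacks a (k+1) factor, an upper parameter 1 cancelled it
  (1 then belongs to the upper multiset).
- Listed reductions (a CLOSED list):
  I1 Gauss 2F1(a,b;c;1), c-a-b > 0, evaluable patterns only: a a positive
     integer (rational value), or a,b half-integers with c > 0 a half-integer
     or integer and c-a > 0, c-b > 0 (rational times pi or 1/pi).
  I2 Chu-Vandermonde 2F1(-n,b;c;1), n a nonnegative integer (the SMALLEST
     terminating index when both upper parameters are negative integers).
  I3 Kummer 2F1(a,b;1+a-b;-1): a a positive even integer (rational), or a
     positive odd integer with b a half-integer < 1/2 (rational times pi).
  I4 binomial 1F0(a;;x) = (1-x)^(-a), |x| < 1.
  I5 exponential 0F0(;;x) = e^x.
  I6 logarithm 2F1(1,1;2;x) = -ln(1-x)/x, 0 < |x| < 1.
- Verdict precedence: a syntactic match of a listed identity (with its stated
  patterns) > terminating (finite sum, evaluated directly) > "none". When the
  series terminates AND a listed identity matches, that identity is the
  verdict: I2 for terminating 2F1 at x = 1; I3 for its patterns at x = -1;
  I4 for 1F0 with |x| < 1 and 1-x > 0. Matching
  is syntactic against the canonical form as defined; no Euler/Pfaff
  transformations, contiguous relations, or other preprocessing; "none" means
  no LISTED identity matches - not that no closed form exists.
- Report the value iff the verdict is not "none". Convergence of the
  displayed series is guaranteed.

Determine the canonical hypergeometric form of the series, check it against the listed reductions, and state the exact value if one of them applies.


At argument \frac{2}{3}: a 2F1 with upper {-\frac{1}{3}, 6}, lower {5}, scaled by C = -\frac{7}{3}. Verdict: none - at argument \frac{2}{3} the multisets {-\frac{1}{3}, 6} ; {5} match no listed identity.

Key step: t_0 = -\frac{7}{3} here, and the constant factors (prefactor -7/3) combine into one prefactor.
Step ratio: r(k) = \frac{2}{3} * (k-\frac{1}{3}) (k+6) / [(k+5) (k+1)] - rational in k. x = \frac{2}{3}; t_0 = -\frac{7}{3}; negate the roots.


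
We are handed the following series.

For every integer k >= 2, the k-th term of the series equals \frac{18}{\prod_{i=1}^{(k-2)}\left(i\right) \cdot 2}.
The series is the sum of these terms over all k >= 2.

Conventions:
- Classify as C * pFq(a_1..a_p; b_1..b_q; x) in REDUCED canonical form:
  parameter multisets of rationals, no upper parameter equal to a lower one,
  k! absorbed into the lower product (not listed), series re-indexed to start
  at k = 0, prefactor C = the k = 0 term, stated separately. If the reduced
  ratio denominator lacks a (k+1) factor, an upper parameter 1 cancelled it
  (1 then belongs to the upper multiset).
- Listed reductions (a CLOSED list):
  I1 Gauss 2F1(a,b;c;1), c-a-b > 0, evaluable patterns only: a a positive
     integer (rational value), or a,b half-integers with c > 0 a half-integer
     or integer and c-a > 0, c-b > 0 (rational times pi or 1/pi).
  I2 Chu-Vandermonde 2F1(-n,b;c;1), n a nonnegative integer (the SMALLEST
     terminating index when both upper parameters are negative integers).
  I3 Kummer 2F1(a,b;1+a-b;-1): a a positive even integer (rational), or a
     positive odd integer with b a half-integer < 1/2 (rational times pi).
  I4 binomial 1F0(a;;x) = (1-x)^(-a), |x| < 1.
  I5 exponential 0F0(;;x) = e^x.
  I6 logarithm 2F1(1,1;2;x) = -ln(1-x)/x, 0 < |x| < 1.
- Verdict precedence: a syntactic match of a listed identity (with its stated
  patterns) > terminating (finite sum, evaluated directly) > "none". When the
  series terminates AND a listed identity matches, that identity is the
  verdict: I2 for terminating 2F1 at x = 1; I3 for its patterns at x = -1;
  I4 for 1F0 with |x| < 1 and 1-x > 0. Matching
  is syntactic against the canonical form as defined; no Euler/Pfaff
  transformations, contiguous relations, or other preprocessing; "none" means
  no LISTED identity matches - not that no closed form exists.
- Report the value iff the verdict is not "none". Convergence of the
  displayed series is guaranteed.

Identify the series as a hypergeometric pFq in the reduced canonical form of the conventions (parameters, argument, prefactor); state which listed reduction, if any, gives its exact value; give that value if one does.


x = 1 here; the reduced form reads 0F0, upper {-}, lower {-}, C = 9. Verdict at x = 1: the exponential series (I5) matches (the 0F0 exponential series at x = 1). Its exact value is 9 \cdot e^{1}.

Structural cue: x = 1 and the constant factors (C = 9, x = 1) combine into one prefactor.
Ratio: r(k) = 1 * 1 / [(k+1)] - rational in k. x = 1; t_0 = 9; negate the roots.


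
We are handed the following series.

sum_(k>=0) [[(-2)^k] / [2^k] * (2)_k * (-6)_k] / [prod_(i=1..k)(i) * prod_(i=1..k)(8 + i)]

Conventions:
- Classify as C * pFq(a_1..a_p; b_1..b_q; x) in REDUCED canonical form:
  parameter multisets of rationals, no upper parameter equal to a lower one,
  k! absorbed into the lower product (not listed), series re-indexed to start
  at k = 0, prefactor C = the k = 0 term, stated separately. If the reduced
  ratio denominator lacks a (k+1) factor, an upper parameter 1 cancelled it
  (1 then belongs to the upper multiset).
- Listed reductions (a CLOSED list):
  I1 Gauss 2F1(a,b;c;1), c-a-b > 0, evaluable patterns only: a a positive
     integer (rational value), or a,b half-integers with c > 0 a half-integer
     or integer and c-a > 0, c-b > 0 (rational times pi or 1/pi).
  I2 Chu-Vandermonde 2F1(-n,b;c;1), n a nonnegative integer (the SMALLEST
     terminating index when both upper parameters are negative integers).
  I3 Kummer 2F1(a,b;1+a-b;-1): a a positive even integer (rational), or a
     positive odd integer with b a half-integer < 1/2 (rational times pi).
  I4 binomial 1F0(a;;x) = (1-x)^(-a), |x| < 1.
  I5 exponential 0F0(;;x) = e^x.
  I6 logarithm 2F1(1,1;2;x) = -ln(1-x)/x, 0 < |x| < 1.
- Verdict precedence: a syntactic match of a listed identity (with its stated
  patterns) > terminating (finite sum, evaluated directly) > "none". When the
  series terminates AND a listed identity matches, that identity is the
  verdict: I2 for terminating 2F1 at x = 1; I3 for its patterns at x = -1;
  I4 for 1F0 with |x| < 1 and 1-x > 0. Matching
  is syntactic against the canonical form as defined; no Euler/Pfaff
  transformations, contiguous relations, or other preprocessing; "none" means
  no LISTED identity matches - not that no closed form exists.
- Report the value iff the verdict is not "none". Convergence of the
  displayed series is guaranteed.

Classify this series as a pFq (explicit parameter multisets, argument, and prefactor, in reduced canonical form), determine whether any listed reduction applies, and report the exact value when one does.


At argument -1: a 2F1 with upper {-6, 2}, lower {9}, scaled by C = 1. Verdict: Kummer (I3) fires (x = -1; c = 9 equals 1+a-b for upper {-6, 2}: listed pattern). Exact value: 4.

First insight: x = (-1) and the product of the first k integers (C = 1) is k!.
Adjacent-term ratio: r(k) = (-1) * (k-6) (k+2) / [(k+9) (k+1)] ; factor over Q: parameters, x = (-1), and C = 1.


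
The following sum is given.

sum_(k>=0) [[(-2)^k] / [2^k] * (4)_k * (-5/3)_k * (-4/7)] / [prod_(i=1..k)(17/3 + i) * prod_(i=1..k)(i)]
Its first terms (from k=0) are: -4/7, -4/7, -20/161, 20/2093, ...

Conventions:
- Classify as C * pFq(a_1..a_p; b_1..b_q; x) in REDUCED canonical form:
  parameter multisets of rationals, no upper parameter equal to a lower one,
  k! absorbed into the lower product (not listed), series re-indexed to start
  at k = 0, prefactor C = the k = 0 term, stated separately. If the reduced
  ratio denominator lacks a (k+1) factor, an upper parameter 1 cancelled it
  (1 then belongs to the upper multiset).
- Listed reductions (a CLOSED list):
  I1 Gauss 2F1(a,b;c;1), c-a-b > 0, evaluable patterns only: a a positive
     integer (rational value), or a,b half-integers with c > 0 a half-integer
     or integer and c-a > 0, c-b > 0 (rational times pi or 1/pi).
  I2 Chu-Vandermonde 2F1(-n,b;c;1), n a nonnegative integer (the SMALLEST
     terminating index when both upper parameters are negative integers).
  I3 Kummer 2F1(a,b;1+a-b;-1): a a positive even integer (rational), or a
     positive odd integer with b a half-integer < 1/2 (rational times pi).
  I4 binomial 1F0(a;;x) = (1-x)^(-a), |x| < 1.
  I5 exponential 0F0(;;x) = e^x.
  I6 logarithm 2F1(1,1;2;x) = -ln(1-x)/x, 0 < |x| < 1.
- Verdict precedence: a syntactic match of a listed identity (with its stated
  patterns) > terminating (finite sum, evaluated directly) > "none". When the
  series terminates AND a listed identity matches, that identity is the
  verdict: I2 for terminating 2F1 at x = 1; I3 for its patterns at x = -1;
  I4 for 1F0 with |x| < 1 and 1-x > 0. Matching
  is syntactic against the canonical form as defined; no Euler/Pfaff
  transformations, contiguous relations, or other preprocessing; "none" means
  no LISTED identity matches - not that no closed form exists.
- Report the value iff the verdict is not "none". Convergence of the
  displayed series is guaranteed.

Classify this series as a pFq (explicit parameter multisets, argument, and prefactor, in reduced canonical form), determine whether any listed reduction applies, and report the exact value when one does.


The tell: x = (-1) and the lower running product (prefactor -4/7) is a rising factorial.
Consecutive-term ratio: r(k) = (-1) * (k-5/3) (k+4) / [(k+20/3) (k+1)] - rational; roots negated = parameters, x = (-1), C = -4/7.

This is -4/7 * 2F1(-5/3, 4; 20/3; -1) in reduced canonical form. Verdict: Kummer's theorem (I3) applies (x = -1; c = 20/3 equals 1+a-b for upper {-5/3, 4}: listed pattern). Its exact value is -34/27.


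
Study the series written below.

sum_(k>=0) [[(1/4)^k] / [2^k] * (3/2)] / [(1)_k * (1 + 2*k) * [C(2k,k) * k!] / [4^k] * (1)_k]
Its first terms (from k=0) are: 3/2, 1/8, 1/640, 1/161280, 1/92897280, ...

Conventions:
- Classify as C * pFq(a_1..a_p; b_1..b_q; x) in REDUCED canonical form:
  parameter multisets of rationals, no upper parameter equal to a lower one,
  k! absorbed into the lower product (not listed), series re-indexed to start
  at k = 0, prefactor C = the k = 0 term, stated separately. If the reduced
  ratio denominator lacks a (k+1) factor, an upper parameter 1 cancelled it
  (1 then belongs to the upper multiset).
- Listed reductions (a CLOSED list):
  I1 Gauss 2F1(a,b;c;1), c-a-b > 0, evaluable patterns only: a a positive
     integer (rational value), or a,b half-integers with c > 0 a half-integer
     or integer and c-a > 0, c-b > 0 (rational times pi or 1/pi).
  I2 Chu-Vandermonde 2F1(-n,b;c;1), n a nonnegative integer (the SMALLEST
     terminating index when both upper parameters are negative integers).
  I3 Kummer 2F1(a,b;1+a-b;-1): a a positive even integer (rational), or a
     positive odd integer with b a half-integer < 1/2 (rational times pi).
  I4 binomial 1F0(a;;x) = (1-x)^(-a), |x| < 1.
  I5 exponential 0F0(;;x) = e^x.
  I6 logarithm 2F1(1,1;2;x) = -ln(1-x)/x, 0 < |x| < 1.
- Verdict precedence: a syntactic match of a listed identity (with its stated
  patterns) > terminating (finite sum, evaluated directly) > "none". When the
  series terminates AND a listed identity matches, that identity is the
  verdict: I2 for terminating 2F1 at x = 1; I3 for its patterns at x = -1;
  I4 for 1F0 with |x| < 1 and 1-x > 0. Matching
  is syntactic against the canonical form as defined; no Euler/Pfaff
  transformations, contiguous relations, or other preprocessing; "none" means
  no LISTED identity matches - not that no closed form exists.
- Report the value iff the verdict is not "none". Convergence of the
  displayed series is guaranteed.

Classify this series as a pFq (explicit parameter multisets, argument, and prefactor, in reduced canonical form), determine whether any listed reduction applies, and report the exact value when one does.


This is 3/2 * 0F2(-; 1, 3/2; 1/8) in reduced canonical form. Verdict: none (x = 1/8): each listed identity misses the multisets {-} ; {1, 3/2}.

Key step: with t_0 = 3/2, (1)_k (C = 3/2, x = 1/8) is k! itself.
Term ratio: r(k) = (1/8) * 1 / [(k+1) (k+3/2) (k+1)] - rational in k. x = (1/8); t_0 = 3/2; negate the roots.


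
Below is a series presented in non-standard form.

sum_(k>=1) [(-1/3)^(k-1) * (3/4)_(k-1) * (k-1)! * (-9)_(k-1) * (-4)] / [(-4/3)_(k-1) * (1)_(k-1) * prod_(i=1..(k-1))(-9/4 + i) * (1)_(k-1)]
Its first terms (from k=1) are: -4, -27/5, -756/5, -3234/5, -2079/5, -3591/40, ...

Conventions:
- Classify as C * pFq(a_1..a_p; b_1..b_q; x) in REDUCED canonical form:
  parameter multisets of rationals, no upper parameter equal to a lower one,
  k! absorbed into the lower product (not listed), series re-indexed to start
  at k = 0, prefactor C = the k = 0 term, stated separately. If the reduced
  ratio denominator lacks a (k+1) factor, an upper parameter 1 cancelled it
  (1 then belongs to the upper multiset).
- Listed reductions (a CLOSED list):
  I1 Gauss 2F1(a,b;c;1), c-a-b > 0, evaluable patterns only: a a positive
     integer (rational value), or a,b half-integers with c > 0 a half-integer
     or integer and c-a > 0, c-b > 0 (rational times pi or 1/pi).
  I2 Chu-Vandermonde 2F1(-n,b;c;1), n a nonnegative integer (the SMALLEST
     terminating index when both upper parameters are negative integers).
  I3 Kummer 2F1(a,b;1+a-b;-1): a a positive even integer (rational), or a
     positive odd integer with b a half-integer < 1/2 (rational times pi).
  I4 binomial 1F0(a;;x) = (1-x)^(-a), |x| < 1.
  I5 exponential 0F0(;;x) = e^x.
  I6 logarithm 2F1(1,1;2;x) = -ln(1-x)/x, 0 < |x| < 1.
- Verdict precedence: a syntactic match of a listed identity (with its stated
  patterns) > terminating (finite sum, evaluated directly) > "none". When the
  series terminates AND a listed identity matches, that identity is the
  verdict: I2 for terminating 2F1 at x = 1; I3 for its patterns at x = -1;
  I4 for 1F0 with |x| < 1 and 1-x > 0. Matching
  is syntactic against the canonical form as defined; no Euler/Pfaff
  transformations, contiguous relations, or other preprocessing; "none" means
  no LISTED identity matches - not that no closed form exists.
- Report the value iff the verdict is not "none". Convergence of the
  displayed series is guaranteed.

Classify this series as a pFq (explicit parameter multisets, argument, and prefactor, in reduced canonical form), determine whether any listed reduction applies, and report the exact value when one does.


The series (x = -1/3) is 2F2: upper {-9, 3/4}, lower {-4/3, -5/4}, prefactor -4. Verdict: terminating - no listed pattern fits, but -9 in the upper list cuts the series at k = 9; direct evaluation. Sum: -5536286253/4188800.

First insight: t_0 being -4, the lower running product (prefactor -4) is a rising factorial.
Ratio: r(k) = (-1/3) * (k-9) (k+3/4) / [(k-4/3) (k-5/4) (k+1)] - rational in k. x = (-1/3); t_0 = -4; negate the roots.


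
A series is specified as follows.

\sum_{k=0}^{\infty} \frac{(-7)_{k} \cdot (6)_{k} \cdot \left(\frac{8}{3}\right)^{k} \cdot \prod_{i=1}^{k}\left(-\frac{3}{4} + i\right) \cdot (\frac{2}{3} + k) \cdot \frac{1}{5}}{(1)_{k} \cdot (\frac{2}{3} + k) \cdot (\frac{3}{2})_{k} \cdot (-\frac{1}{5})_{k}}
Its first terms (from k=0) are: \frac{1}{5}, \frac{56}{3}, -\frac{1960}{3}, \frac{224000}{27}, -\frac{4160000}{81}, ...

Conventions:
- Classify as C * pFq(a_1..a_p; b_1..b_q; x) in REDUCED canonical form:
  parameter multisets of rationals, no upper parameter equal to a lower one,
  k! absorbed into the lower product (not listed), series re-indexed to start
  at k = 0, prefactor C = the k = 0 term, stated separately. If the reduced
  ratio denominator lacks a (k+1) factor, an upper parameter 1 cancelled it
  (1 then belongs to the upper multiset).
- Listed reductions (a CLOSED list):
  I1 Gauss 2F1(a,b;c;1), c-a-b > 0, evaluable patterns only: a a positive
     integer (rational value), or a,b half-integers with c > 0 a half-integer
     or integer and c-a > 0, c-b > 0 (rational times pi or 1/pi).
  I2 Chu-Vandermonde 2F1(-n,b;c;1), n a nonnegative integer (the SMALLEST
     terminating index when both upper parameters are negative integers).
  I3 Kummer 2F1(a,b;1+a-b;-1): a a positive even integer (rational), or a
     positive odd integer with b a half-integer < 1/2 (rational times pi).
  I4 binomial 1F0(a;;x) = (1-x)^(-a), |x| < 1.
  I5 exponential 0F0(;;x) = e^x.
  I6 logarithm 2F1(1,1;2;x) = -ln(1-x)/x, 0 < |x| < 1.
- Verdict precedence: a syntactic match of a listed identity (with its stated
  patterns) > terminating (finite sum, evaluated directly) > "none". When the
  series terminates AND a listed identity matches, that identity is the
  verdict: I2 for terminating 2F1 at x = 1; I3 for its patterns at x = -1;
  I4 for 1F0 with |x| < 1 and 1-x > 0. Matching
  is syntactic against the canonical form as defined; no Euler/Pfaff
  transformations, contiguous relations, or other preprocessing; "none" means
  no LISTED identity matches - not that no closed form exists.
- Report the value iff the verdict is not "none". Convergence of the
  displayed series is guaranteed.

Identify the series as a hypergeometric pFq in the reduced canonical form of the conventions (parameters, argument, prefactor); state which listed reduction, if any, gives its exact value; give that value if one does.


x = \frac{8}{3} here; the reduced form reads 3F2, upper {-7, \frac{1}{4}, 6}, lower {-\frac{1}{5}, \frac{3}{2}}, C = \frac{1}{5}. Verdict: terminating at k = 7: the factor (-7)_k kills every later term; summing the 8 survivors is exact. Exact value: \frac{1925417750527}{66277035}.

The tell: t_0 being \frac{1}{5}, the running product (prefactor 1/5) telescopes to a rising factorial.
Ratio: r(k) = \frac{8}{3} * (k-7) (k+\frac{1}{4}) (k+6) / [(k-\frac{1}{5}) (k+\frac{3}{2}) (k+1)] ; factor over Q: parameters, x = \frac{8}{3}, and C = \frac{1}{5}.


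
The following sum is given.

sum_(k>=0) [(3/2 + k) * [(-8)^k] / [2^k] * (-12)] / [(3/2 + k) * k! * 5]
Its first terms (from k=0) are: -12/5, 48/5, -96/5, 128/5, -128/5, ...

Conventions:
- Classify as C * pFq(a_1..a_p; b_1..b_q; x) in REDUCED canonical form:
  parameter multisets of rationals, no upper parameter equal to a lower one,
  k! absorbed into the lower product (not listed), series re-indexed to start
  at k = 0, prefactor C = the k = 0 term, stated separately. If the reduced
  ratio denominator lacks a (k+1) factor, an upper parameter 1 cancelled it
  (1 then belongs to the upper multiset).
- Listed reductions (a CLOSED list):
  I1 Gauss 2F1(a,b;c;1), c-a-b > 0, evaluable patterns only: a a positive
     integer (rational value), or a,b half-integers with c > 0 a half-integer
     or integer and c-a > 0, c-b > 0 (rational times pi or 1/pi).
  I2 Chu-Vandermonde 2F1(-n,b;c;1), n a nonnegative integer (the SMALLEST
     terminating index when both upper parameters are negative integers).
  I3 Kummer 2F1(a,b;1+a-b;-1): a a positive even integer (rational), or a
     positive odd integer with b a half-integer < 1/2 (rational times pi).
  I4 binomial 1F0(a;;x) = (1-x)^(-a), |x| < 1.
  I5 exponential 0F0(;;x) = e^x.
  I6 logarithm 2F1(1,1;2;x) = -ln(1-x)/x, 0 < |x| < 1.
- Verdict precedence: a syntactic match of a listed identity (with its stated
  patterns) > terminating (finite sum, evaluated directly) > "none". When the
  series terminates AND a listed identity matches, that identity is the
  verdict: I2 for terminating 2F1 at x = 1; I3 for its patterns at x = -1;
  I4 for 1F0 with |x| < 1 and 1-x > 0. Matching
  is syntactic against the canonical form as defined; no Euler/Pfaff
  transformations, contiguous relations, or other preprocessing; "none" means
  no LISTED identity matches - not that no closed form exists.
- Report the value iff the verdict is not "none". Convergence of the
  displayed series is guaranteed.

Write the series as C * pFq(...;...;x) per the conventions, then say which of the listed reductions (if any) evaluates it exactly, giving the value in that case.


Reduced: x = -4, 0F0, upper = {-}, lower = {-}, C = -12/5. Verdict: the exponential series (I5) applies (the 0F0 exponential series at x = -4). Hence: (-12/5) * e^(-4).

First insight: from the first term -12/5: the constant factors (prefactor -12/5) combine into one prefactor.
Ratio: r(k) = (-4) * 1 / [(k+1)] ; factor over Q: parameters, x = (-4), and C = -12/5.


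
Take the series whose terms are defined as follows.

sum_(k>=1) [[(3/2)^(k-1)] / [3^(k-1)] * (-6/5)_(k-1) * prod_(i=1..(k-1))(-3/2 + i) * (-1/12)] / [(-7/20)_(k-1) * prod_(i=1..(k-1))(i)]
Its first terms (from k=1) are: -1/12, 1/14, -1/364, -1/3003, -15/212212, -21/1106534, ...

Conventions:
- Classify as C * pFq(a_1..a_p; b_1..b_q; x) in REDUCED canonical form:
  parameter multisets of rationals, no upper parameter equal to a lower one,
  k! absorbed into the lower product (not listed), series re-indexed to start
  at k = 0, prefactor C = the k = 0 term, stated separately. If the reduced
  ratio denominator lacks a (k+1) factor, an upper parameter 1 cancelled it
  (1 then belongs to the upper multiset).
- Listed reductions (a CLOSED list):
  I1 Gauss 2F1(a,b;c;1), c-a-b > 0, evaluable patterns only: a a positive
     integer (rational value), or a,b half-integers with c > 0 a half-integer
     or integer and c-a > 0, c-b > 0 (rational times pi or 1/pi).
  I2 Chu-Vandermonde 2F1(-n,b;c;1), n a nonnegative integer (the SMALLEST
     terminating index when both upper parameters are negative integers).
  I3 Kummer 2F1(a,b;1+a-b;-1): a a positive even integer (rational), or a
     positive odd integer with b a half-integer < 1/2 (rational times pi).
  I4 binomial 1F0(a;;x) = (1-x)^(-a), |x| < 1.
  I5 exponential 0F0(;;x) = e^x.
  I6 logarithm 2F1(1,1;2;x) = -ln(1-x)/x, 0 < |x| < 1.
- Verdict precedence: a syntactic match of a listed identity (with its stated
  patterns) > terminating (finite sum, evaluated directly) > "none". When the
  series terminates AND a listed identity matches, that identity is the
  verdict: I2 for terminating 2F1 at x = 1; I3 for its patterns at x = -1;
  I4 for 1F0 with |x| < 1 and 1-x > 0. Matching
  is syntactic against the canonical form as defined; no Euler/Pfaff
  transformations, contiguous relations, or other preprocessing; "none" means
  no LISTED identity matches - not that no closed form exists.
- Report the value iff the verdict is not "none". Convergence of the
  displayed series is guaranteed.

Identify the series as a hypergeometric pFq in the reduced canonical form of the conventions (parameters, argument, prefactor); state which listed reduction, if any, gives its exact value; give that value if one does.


With C = -1/12: the canonical form is 2F1(-6/5, -1/2; -7/20; 1/2). Verdict: none here - no I1-I6 shape fits x = 1/2 with lower {-7/20}.

Key step: with t_0 = -1/12, the product of the first k integers (C = -1/12, x = 1/2) is k!.
Step ratio: r(k) = (1/2) * (k-6/5) (k-1/2) / [(k-7/20) (k+1)] - rational; roots negated = parameters, x = (1/2), C = -1/12.


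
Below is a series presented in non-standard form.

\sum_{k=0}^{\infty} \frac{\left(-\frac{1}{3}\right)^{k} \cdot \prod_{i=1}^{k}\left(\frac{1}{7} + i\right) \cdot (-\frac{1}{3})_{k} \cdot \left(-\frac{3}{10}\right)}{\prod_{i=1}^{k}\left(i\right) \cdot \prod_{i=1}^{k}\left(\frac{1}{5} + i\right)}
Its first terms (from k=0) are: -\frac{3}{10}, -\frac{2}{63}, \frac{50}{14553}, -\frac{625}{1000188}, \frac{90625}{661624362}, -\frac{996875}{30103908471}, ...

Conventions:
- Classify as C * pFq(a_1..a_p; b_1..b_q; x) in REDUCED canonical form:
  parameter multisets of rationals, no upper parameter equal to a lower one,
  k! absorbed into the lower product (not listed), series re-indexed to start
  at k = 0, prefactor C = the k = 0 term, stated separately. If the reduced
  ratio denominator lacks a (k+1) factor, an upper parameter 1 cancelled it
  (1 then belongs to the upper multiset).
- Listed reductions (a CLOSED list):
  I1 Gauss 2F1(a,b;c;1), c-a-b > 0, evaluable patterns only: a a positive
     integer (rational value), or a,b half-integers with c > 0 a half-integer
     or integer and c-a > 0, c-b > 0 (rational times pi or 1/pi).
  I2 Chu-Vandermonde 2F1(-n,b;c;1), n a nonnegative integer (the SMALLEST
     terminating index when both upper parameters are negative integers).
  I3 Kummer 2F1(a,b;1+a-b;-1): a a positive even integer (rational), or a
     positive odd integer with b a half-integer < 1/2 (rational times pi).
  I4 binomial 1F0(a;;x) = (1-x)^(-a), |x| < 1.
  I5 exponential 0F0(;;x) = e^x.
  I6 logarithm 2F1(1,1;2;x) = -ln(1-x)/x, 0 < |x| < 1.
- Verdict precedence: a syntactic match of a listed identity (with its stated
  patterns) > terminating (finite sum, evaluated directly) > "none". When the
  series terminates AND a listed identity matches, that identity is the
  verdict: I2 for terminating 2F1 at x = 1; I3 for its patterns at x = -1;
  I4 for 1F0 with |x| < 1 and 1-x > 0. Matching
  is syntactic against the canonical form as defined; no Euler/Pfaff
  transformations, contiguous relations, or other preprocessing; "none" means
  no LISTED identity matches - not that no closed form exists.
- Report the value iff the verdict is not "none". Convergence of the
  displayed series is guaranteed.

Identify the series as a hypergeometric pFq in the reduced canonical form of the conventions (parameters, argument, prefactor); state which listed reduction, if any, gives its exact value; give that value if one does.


At argument -\frac{1}{3}: a 2F1 with upper {-\frac{1}{3}, \frac{8}{7}}, lower {\frac{6}{5}}, scaled by C = -\frac{3}{10}. Verdict: no listed reduction: x = -\frac{1}{3} and upper {-\frac{1}{3}, \frac{8}{7}} fail every I1-I6 pattern.

The tell: t_0 = -\frac{3}{10} here, and the product of the first k integers (C = -3/10) is k!.
Step ratio: r(k) = -\frac{1}{3} * (k-\frac{1}{3}) (k+\frac{8}{7}) / [(k+\frac{6}{5}) (k+1)] ; factor over Q: parameters, x = -\frac{1}{3}, and C = -\frac{3}{10}.


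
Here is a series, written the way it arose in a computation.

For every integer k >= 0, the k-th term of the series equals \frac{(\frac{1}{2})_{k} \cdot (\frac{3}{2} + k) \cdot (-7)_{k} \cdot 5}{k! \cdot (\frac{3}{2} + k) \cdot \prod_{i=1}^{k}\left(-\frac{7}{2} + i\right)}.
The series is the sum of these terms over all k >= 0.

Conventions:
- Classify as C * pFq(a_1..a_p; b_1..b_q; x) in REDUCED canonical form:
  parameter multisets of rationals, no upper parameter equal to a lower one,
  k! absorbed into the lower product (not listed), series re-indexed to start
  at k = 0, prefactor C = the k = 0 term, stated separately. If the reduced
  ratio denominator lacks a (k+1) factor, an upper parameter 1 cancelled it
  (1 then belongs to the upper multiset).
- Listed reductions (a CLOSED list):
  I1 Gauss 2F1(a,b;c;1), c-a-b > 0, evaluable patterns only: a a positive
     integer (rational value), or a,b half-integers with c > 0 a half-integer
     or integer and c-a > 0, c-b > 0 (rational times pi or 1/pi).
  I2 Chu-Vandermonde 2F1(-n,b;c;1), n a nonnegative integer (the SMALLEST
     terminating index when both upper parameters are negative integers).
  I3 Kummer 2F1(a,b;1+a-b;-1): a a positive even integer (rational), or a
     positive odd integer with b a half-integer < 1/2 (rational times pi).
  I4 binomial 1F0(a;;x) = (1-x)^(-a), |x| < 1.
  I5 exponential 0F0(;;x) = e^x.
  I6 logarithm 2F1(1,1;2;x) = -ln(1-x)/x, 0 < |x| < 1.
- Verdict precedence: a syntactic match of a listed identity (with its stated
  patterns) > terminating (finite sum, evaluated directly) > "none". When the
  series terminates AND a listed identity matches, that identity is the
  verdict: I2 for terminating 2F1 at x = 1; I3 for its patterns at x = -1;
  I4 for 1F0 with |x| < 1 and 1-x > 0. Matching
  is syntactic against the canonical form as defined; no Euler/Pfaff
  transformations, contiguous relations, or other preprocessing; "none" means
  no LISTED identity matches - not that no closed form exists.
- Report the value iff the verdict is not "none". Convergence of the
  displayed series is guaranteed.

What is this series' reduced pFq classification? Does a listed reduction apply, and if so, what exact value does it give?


Reduced: x = 1, 2F1, upper = {-7, \frac{1}{2}}, lower = {-\frac{5}{2}}, C = 5. Verdict at x = 1: Vandermonde's identity (I2) matches (terminating 2F1 at x = 1 with n = 7, b = 1/2, c = -\frac{5}{2}). Sum: 0.

The tell: from the first term 5: striking the common factor k + 3/2 reduces the term (C = 5, x = 1).
Step ratio: r(k) = 1 * (k-7) (k+\frac{1}{2}) / [(k-\frac{5}{2}) (k+1)] - rational in k, leading ratio 1; with t_0 = 5, classification follows.
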